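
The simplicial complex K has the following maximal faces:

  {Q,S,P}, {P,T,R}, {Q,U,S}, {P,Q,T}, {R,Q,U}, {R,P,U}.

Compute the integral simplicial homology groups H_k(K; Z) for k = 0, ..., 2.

We work with the vertex ordering P < Q < R < S < T < U. The simplices of K, each written with vertices in increasing order, are:

  0-simplices (6): P, Q, R, S, T, U
  1-simplices (12): PQ, PR, PS, PT, PU, QR, QS, QT, QU, RT, RU, SU
  2-simplices (6): PQS, PQT, PRT, PRU, QRU, QSU

Hence C_0 ≅ Z^6, C_1 ≅ Z^12, C_2 ≅ Z^6.

The boundary map ∂_1: C_1 → C_0 maps an edge to its endpoints' difference, ∂[p,q] = q − p. For instance
  ∂QS = S − Q.
This gives a 6×12 integer matrix of rank 5; reducing to Smith normal form yields diagonal entries (1,1,1,1,1).

Boundary ∂_2: C_2 → C_1 sends each 2-simplex [p,q,r] to [q,r] − [p,r] + [p,q]. For instance
  ∂PRU = RU − PU + PR,
  ∂PRT = RT − PT + PR.
The 12×6 boundary matrix has rank 6 and Smith normal form diag(1,1,1,1,1,1).

Computing H_k = (kernel of ∂_k) / (image of ∂_{k+1}):

  H_0: rank C_0 − rank ∂_1 = 6 − 5 = 1, and the invariant factors of ∂_1 are all 1, so H_0 ≅ Z.
  H_1: rank ker ∂_1 − rank ∂_2 = (12 − 5) − 6 = 1, and the invariant factors of ∂_2 are all 1, so H_1 ≅ Z.
  H_2: rank ker ∂_2 − rank ∂_3 = (6 − 6) − 0 = 0, and there is no ∂_3, so H_2 ≅ 0.

As a check, the Euler characteristic is 6 − 12 + 6 = 0, which agrees with 1 − 1 + 0 = 0.

H_0 ≅ Z,  H_1 ≅ Z,  H_2 = 0.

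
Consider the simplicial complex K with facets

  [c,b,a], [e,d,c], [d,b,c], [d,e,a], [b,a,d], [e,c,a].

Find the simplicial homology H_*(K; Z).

We work with the vertex ordering a < b < c < d < e. The simplices of K, each written with vertices in increasing order, are:

  0-simplices (5): a, b, c, d, e
  1-simplices (9): ab, ac, ad, ae, bc, bd, cd, ce, de
  2-simplices (6): abc, abd, ace, ade, bcd, cde

so the chain groups are C_0 ≅ Z^5, C_1 ≅ Z^9, C_2 ≅ Z^6.

The boundary map ∂_1: C_1 → C_0 sends each edge [p,q] (with p < q) to q − p.
The resulting 5×9 matrix has rank 4, and its Smith normal form has invariant factors (1,1,1,1).

The boundary map ∂_2: C_2 → C_1 acts by ∂[p,q,r] = [q,r] − [p,r] + [p,q]. For instance
  ∂abc = bc − ac + ab,
  ∂ade = de − ae + ad.
As a 9×6 matrix over Z this has rank 5, with invariant factors (1,1,1,1,1).

From H_k ≅ ker(∂_k) / im(∂_{k+1}) we obtain:

  H_0: rank C_0 − rank ∂_1 = 5 − 4 = 1, and the invariant factors of ∂_1 are all 1, so H_0 = Z.
  H_1: rank ker ∂_1 − rank ∂_2 = (9 − 4) − 5 = 0, and the invariant factors of ∂_2 are all 1, so H_1 = 0.
  H_2: rank ker ∂_2 − rank ∂_3 = (6 − 5) − 0 = 1, and there is no ∂_3, so H_2 = Z.

As a check, the Euler characteristic is 5 − 9 + 6 = 2, which agrees with 1 − 0 + 1 = 2.

H_0 = Z,  H_1 = 0,  H_2 = Z.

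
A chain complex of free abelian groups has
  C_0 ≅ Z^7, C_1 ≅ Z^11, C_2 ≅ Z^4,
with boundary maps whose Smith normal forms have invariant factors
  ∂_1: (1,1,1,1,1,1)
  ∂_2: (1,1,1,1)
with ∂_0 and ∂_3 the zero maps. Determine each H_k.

H_0: b_0 = 7 − 0 − 6 = 1; torsion from ∂_1 factors > 1: none. So H_0 ≅ Z.
H_1: b_1 = 11 − 6 − 4 = 1; torsion from ∂_2 factors > 1: none. So H_1 ≅ Z.
H_2: b_2 = 4 − 4 − 0 = 0; torsion from ∂_3 factors > 1: none. So H_2 ≅ 0.

H_0 ≅ Z,  H_1 ≅ Z,  H_2 = 0.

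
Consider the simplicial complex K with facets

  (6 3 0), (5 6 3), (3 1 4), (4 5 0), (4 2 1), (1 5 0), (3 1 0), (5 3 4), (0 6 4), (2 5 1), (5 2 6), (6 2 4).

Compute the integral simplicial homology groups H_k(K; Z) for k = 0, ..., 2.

K has 7 vertices, 18 edges, 12 triangles.
rank ∂_0 = 0, rank ∂_1 = 6 ⇒ b_0 = 7 − 0 − 6 = 1; all invariant factors of ∂_1 are 1 so no torsion. So H_0 ≅ Z.
rank ∂_1 = 6, rank ∂_2 = 12 ⇒ b_1 = 18 − 6 − 12 = 0; ∂_2 has invariant factor(s) [2] giving torsion. So H_1 ≅ Z/2.
rank ∂_2 = 12, rank ∂_3 = 0 ⇒ b_2 = 12 − 12 − 0 = 0. So H_2 ≅ 0.

H_0 = Z,  H_1 = Z/2,  H_2 = 0.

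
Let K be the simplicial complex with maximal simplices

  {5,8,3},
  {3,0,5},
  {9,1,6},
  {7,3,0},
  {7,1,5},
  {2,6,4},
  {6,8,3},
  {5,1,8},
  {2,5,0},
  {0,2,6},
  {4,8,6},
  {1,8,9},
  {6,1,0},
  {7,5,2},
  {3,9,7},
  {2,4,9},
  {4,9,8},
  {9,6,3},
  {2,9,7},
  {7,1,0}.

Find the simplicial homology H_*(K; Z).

We work with the vertex ordering 0 < 1 < 2 < 3 < 4 < 5 < 6 < 7 < 8 < 9. The simplices of K, each written with vertices in increasing order, are:

  0-simplices (10): [0], [1], [2], [3], [4], [5], [6], [7], [8], [9]
  1-simplices (30): (30 of them)
  2-simplices (20): (20 of them)

so the chain groups are C_0 ≅ Z^10, C_1 ≅ Z^30, C_2 ≅ Z^20.

Boundary ∂_1: C_1 → C_0 sends each edge [p,q] (with p < q) to q − p. For instance
  ∂[3,8] = [8] − [3].
The resulting 10×30 matrix has rank 9, and its Smith normal form has invariant factors (1,1,1,1,1,1,1,1,1).

∂_2: C_2 → C_1 acts by ∂[p,q,r] = [q,r] − [p,r] + [p,q]. For instance
  ∂[2,7,9] = [7,9] − [2,9] + [2,7],
  ∂[3,5,8] = [5,8] − [3,8] + [3,5].
This gives a 30×20 integer matrix of rank 20; reducing to Smith normal form yields diagonal entries (1,1,1,1,1,1,1,1,1,1,1,1,1,1,1,1,1,1,1,2).

Computing H_k = (kernel of ∂_k) / (image of ∂_{k+1}):

  H_0: rank C_0 − rank ∂_1 = 10 − 9 = 1, and the invariant factors of ∂_1 are all 1, so H_0 ≅ Z.
  H_1: rank ker ∂_1 − rank ∂_2 = (30 − 9) − 20 = 1, and ∂_2 has invariant factor 2 > 1, so H_1 ≅ Z ⊕ Z/2Z.
  H_2: rank ker ∂_2 − rank ∂_3 = (20 − 20) − 0 = 0, and there is no ∂_3, so H_2 ≅ 0.

As a check, the Euler characteristic is 10 − 30 + 20 = 0, which agrees with 1 − 1 + 0 = 0.
(K is a triangulation of the Klein bottle.)

H_0 ≅ Z,  H_1 ≅ Z ⊕ Z/2Z,  H_2 = 0.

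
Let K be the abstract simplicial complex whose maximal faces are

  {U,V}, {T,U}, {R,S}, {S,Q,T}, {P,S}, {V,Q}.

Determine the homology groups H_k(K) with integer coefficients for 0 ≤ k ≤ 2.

Order the vertices as P < Q < R < S < T < U < V. Listing each simplex with vertices in this order, K has dimension 2 with simplices:

  0-simplices (7): P, Q, R, S, T, U, V
  1-simplices (8): PS, QS, QT, QV, RS, ST, TU, UV
  2-simplices (1): QST

giving chain groups C_0 ≅ Z^7, C_1 ≅ Z^8, C_2 ≅ Z^1.

The boundary map ∂_1: C_1 → C_0 is given by ∂[p,q] = [q] − [p]. For instance
  ∂QS = S − Q.
The 7×8 boundary matrix has rank 6 and Smith normal form diag(1,1,1,1,1,1).

The boundary map ∂_2: C_2 → C_1 acts by ∂[p,q,r] = [q,r] − [p,r] + [p,q]. For instance
  ∂QST = ST − QT + QS.
The 8×1 boundary matrix has rank 1 and Smith normal form diag(1).

Reading off H_k = ker ∂_k / im ∂_{k+1}:

  H_0: rank C_0 − rank ∂_1 = 7 − 6 = 1, and the invariant factors of ∂_1 are all 1, so H_0 ≅ Z.
  H_1: rank ker ∂_1 − rank ∂_2 = (8 − 6) − 1 = 1, and the invariant factors of ∂_2 are all 1, so H_1 ≅ Z.
  H_2: rank ker ∂_2 − rank ∂_3 = (1 − 1) − 0 = 0, and there is no ∂_3, so H_2 ≅ 0.

H_0 ≅ Z,  H_1 ≅ Z,  H_2 = 0.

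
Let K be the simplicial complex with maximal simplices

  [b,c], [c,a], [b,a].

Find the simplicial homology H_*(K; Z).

Fix the vertex order a < b < c and write every simplex with vertices in increasing order. Then dim K = 1 and the simplices of K are:

  0-simplices (3): a, b, c
  1-simplices (3): ab, ac, bc

Hence C_0 ≅ Z^3, C_1 ≅ Z^3.

Boundary ∂_1: C_1 → C_0 is given by ∂[p,q] = [q] − [p].
This gives a 3×3 integer matrix of rank 2; reducing to Smith normal form yields diagonal entries (1,1).

Reading off H_k = ker ∂_k / im ∂_{k+1}:

  H_0: rank C_0 − rank ∂_1 = 3 − 2 = 1, and the invariant factors of ∂_1 are all 1, so H_0 ≅ Z.
  H_1: rank ker ∂_1 − rank ∂_2 = (3 − 2) − 0 = 1, and there is no ∂_2, so H_1 ≅ Z.

(K is a triangulation of the circle S^1.)

H_0 = Z,  H_1 = Z.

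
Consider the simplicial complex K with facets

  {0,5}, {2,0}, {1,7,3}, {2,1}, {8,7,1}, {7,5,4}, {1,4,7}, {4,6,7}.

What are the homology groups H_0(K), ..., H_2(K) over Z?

Take the total order 0 < 1 < 2 < 3 < 4 < 5 < 6 < 7 < 8 on the vertex set. Then K (dimension 2) consists of the simplices:

  0-simplices (9): [0], [1], [2], [3], [4], [5], [6], [7], [8]
  1-simplices (14): [0,2], [0,5], [1,2], [1,3], [1,4], [1,7], [1,8], [3,7], [4,5], [4,6], [4,7], [5,7], [6,7], [7,8]
  2-simplices (5): [1,3,7], [1,4,7], [1,7,8], [4,5,7], [4,6,7]

so the chain groups are C_0 ≅ Z^9, C_1 ≅ Z^14, C_2 ≅ Z^5.

Boundary ∂_1: C_1 → C_0 maps an edge to its endpoints' difference, ∂[p,q] = q − p. For instance
  ∂[1,3] = [3] − [1].
As a 9×14 matrix over Z this has rank 8, with invariant factors (1,1,1,1,1,1,1,1).

The boundary map ∂_2: C_2 → C_1 sends each 2-simplex [p,q,r] to [q,r] − [p,r] + [p,q]. For instance
  ∂[4,5,7] = [5,7] − [4,7] + [4,5],
  ∂[4,6,7] = [6,7] − [4,7] + [4,6].
This gives a 14×5 integer matrix of rank 5; reducing to Smith normal form yields diagonal entries (1,1,1,1,1).

Reading off H_k = ker ∂_k / im ∂_{k+1}:

  H_0: rank C_0 − rank ∂_1 = 9 − 8 = 1, and the invariant factors of ∂_1 are all 1, so H_0 ≅ Z.
  H_1: rank ker ∂_1 − rank ∂_2 = (14 − 8) − 5 = 1, and the invariant factors of ∂_2 are all 1, so H_1 ≅ Z.
  H_2: rank ker ∂_2 − rank ∂_3 = (5 − 5) − 0 = 0, and there is no ∂_3, so H_2 ≅ 0.

H_0 ≅ Z,  H_1 ≅ Z,  H_2 = 0.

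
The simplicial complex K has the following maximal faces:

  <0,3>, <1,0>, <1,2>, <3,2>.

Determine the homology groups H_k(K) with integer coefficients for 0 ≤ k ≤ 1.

H_0 = Z,  H_1 = Z.

Fix the vertex order 0 < 1 < 2 < 3 and write every simplex with vertices in increasing order. Then dim K = 1 and the simplices of K are:

  0-simplices (4): [0], [1], [2], [3]
  1-simplices (4): [0,1], [0,3], [1,2], [2,3]

giving chain groups C_0 ≅ Z^4, C_1 ≅ Z^4.

∂_1: C_1 → C_0 sends each edge [p,q] (with p < q) to q − p. For instance
  ∂[0,3] = [3] − [0].
The 4×4 boundary matrix has rank 3 and Smith normal form diag(1,1,1).

Now H_k = ker ∂_k / im ∂_{k+1}, so:

  H_0: rank C_0 − rank ∂_1 = 4 − 3 = 1, and the invariant factors of ∂_1 are all 1, so H_0 ≅ Z.
  H_1: rank ker ∂_1 − rank ∂_2 = (4 − 3) − 0 = 1, and there is no ∂_2, so H_1 ≅ Z.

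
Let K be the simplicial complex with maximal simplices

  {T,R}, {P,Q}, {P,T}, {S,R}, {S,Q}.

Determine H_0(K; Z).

H_0 = Z.

Order the vertices as P < Q < R < S < T. Listing each simplex with vertices in this order, K has dimension 1 with simplices:

  0-simplices (5): P, Q, R, S, T
  1-simplices (5): PQ, PT, QS, RS, RT

giving chain groups C_0 ≅ Z^5, C_1 ≅ Z^5.

The boundary map ∂_1: C_1 → C_0 is given by ∂[p,q] = [q] − [p].
This gives a 5×5 integer matrix of rank 4; reducing to Smith normal form yields diagonal entries (1,1,1,1).

Reading off H_k = ker ∂_k / im ∂_{k+1}:

  H_0: rank C_0 − rank ∂_1 = 5 − 4 = 1, and the invariant factors of ∂_1 are all 1, so H_0 = Z.

(K is a triangulation of the circle S^1.)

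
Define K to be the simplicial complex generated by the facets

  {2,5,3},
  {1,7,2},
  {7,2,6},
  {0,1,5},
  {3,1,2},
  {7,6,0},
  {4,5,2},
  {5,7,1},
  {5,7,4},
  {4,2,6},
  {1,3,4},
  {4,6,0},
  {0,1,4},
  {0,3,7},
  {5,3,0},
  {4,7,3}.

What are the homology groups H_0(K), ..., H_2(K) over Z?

Order the vertices as 0 < 1 < 2 < 3 < 4 < 5 < 6 < 7. Listing each simplex with vertices in this order, K has dimension 2 with simplices:

  0-simplices (8): [0], [1], [2], [3], [4], [5], [6], [7]
  1-simplices (24): (24 of them)
  2-simplices (16): [0,1,4], [0,1,5], [0,3,5], [0,3,7], [0,4,6], [0,6,7], [1,2,3], [1,2,7], [1,3,4], [1,5,7], [2,3,5], [2,4,5], [2,4,6], [2,6,7], [3,4,7], [4,5,7]

giving chain groups C_0 ≅ Z^8, C_1 ≅ Z^24, C_2 ≅ Z^16.

Boundary ∂_1: C_1 → C_0 is given by ∂[p,q] = [q] − [p]. For instance
  ∂[2,5] = [5] − [2].
This gives a 8×24 integer matrix of rank 7; reducing to Smith normal form yields diagonal entries (1,1,1,1,1,1,1).

Boundary ∂_2: C_2 → C_1 acts by ∂[p,q,r] = [q,r] − [p,r] + [p,q]. For instance
  ∂[0,3,7] = [3,7] − [0,7] + [0,3],
  ∂[1,2,7] = [2,7] − [1,7] + [1,2].
As a 24×16 matrix over Z this has rank 15, with invariant factors (1,1,1,1,1,1,1,1,1,1,1,1,1,1,1).

Now H_k = ker ∂_k / im ∂_{k+1}, so:

  H_0: rank C_0 − rank ∂_1 = 8 − 7 = 1, and the invariant factors of ∂_1 are all 1, so H_0 = Z.
  H_1: rank ker ∂_1 − rank ∂_2 = (24 − 7) − 15 = 2, and the invariant factors of ∂_2 are all 1, so H_1 = Z^2.
  H_2: rank ker ∂_2 − rank ∂_3 = (16 − 15) − 0 = 1, and there is no ∂_3, so H_2 = Z.

As a check, the Euler characteristic is 8 − 24 + 16 = 0, which agrees with 1 − 2 + 1 = 0.

H_0 ≅ Z,  H_1 ≅ Z^2,  H_2 ≅ Z.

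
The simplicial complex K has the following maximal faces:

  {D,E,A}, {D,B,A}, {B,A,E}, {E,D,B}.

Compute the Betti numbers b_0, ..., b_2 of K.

Fix the vertex order A < B < D < E and write every simplex with vertices in increasing order. Then dim K = 2 and the simplices of K are:

  0-simplices (4): A, B, D, E
  1-simplices (6): AB, AD, AE, BD, BE, DE
  2-simplices (4): ABD, ABE, ADE, BDE

so the chain groups are C_0 ≅ Z^4, C_1 ≅ Z^6, C_2 ≅ Z^4.

Boundary ∂_1: C_1 → C_0 sends each edge [p,q] (with p < q) to q − p. For instance
  ∂AE = E − A.
The 4×6 boundary matrix has rank 3 and Smith normal form diag(1,1,1).

Boundary ∂_2: C_2 → C_1 maps a triangle to the signed sum of its edges. For instance
  ∂ABD = BD − AD + AB,
  ∂ADE = DE − AE + AD.
The 6×4 boundary matrix has rank 3 and Smith normal form diag(1,1,1).

Now H_k = ker ∂_k / im ∂_{k+1}, so:

  H_0: rank C_0 − rank ∂_1 = 4 − 3 = 1, and the invariant factors of ∂_1 are all 1, so H_0 = Z.
  H_1: rank ker ∂_1 − rank ∂_2 = (6 − 3) − 3 = 0, and the invariant factors of ∂_2 are all 1, so H_1 = 0.
  H_2: rank ker ∂_2 − rank ∂_3 = (4 − 3) − 0 = 1, and there is no ∂_3, so H_2 = Z.

Hence the Betti numbers are b_0 = 1, b_1 = 0, b_2 = 1.

b_0 = 1, b_1 = 0, b_2 = 1.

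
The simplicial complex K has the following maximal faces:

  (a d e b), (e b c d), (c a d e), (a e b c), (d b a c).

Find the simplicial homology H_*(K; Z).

H_0 = Z,  H_1 = 0,  H_2 = 0,  H_3 = Z.

Take the total order a < b < c < d < e on the vertex set. Then K (dimension 3) consists of the simplices:

  0-simplices (5): a, b, c, d, e
  1-simplices (10): ab, ac, ad, ae, bc, bd, be, cd, ce, de
  2-simplices (10): abc, abd, abe, acd, ace, ade, bcd, bce, bde, cde
  3-simplices (5): abcd, abce, abde, acde, bcde

so the chain groups are C_0 ≅ Z^5, C_1 ≅ Z^10, C_2 ≅ Z^10, C_3 ≅ Z^5.

∂_1: C_1 → C_0 maps an edge to its endpoints' difference, ∂[p,q] = q − p.
The resulting 5×10 matrix has rank 4, and its Smith normal form has invariant factors (1,1,1,1).

∂_2: C_2 → C_1 maps a triangle to the signed sum of its edges. For instance
  ∂abe = be − ae + ab,
  ∂abd = bd − ad + ab.
This gives a 10×10 integer matrix of rank 6; reducing to Smith normal form yields diagonal entries (1,1,1,1,1,1).

The boundary map ∂_3: C_3 → C_2 sends each 3-simplex σ to the alternating sum Σ_i (−1)^i (σ with its i-th vertex removed). For instance
  ∂abce = bce − ace + abe − abc,
  ∂abde = bde − ade + abe − abd.
The resulting 10×5 matrix has rank 4, and its Smith normal form has invariant factors (1,1,1,1).

Now H_k = ker ∂_k / im ∂_{k+1}, so:

  H_0: rank C_0 − rank ∂_1 = 5 − 4 = 1, and the invariant factors of ∂_1 are all 1, so H_0 ≅ Z.
  H_1: rank ker ∂_1 − rank ∂_2 = (10 − 4) − 6 = 0, and the invariant factors of ∂_2 are all 1, so H_1 ≅ 0.
  H_2: rank ker ∂_2 − rank ∂_3 = (10 − 6) − 4 = 0, and the invariant factors of ∂_3 are all 1, so H_2 ≅ 0.
  H_3: rank ker ∂_3 − rank ∂_4 = (5 − 4) − 0 = 1, and there is no ∂_4, so H_3 ≅ Z.

(K is a triangulation of the 3-sphere S^3.)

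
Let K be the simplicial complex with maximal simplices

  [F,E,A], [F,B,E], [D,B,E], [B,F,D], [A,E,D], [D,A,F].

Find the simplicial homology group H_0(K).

H_0 = Z.

Take the total order A < B < D < E < F on the vertex set. Then K (dimension 2) consists of the simplices:

  0-simplices (5): A, B, D, E, F
  1-simplices (9): AD, AE, AF, BD, BE, BF, DE, DF, EF
  2-simplices (6): ADE, ADF, AEF, BDE, BDF, BEF

so the chain groups are C_0 ≅ Z^5, C_1 ≅ Z^9, C_2 ≅ Z^6.

The boundary map ∂_1: C_1 → C_0 sends each edge [p,q] (with p < q) to q − p. For instance
  ∂BF = F − B.
This gives a 5×9 integer matrix of rank 4; reducing to Smith normal form yields diagonal entries (1,1,1,1).

The boundary map ∂_2: C_2 → C_1 maps a triangle to the signed sum of its edges. For instance
  ∂BEF = EF − BF + BE,
  ∂ADE = DE − AE + AD.
As a 9×6 matrix over Z this has rank 5, with invariant factors (1,1,1,1,1).

Reading off H_k = ker ∂_k / im ∂_{k+1}:

  H_0: rank C_0 − rank ∂_1 = 5 − 4 = 1, and the invariant factors of ∂_1 are all 1, so H_0 ≅ Z.

(K is a triangulation of the 2-sphere S^2.)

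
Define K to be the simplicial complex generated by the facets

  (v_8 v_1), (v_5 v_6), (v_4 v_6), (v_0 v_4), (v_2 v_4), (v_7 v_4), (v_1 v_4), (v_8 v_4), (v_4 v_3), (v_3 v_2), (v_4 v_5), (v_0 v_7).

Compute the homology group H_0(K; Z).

K has 9 vertices, 12 edges.
rank ∂_0 = 0, rank ∂_1 = 8 ⇒ b_0 = 9 − 0 − 8 = 1; all invariant factors of ∂_1 are 1 so no torsion. So H_0 = Z.

H_0 = Z.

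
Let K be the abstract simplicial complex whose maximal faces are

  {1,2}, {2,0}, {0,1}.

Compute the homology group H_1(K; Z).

Take the total order 0 < 1 < 2 on the vertex set. Then K (dimension 1) consists of the simplices:

  0-simplices (3): [0], [1], [2]
  1-simplices (3): [0,1], [0,2], [1,2]

giving chain groups C_0 ≅ Z^3, C_1 ≅ Z^3.

The boundary map ∂_1: C_1 → C_0 maps an edge to its endpoints' difference, ∂[p,q] = q − p. For instance
  ∂[0,2] = [2] − [0].
As a 3×3 matrix over Z this has rank 2, with invariant factors (1,1).

Reading off H_k = ker ∂_k / im ∂_{k+1}:

  H_1: rank ker ∂_1 − rank ∂_2 = (3 − 2) − 0 = 1, and there is no ∂_2, so H_1 ≅ Z.

H_1 ≅ Z.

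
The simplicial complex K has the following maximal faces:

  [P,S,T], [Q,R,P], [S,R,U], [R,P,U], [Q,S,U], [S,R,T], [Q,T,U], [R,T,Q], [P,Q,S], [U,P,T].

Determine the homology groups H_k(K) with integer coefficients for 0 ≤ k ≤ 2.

H_0 = Z,  H_1 = Z/2Z,  H_2 = 0.

Fix the vertex order P < Q < R < S < T < U and write every simplex with vertices in increasing order. Then dim K = 2 and the simplices of K are:

  0-simplices (6): P, Q, R, S, T, U
  1-simplices (15): PQ, PR, PS, PT, PU, QR, QS, QT, QU, RS, RT, RU, ST, SU, TU
  2-simplices (10): PQR, PQS, PRU, PST, PTU, QRT, QSU, QTU, RST, RSU

Hence C_0 ≅ Z^6, C_1 ≅ Z^15, C_2 ≅ Z^10.

The boundary map ∂_1: C_1 → C_0 maps an edge to its endpoints' difference, ∂[p,q] = q − p. For instance
  ∂PT = T − P.
As a 6×15 matrix over Z this has rank 5, with invariant factors (1,1,1,1,1).

Boundary ∂_2: C_2 → C_1 sends each 2-simplex [p,q,r] to [q,r] − [p,r] + [p,q]. For instance
  ∂QSU = SU − QU + QS,
  ∂PQR = QR − PR + PQ.
The resulting 15×10 matrix has rank 10, and its Smith normal form has invariant factors (1,1,1,1,1,1,1,1,1,2).

Now H_k = ker ∂_k / im ∂_{k+1}, so:

  H_0: rank C_0 − rank ∂_1 = 6 − 5 = 1, and the invariant factors of ∂_1 are all 1, so H_0 = Z.
  H_1: rank ker ∂_1 − rank ∂_2 = (15 − 5) − 10 = 0, and ∂_2 has invariant factor 2 > 1, so H_1 = Z/2Z.
  H_2: rank ker ∂_2 − rank ∂_3 = (10 − 10) − 0 = 0, and there is no ∂_3, so H_2 = 0.

As a check, the Euler characteristic is 6 − 15 + 10 = 1, which agrees with 1 − 0 + 0 = 1.
(K is a triangulation of the real projective plane RP^2.)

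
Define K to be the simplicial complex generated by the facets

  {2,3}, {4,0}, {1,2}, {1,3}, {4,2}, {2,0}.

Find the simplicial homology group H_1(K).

K has 5 vertices, 6 edges.
rank ∂_1 = 4, rank ∂_2 = 0 ⇒ b_1 = 6 − 4 − 0 = 2. So H_1 ≅ Z^2.

H_1 ≅ Z^2.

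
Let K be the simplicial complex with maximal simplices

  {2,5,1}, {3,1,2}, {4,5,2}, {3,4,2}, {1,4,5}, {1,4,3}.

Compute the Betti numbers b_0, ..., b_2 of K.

b_0 = 1, b_1 = 0, b_2 = 1.

Take the total order 1 < 2 < 3 < 4 < 5 on the vertex set. Then K (dimension 2) consists of the simplices:

  0-simplices (5): [1], [2], [3], [4], [5]
  1-simplices (9): [1,2], [1,3], [1,4], [1,5], [2,3], [2,4], [2,5], [3,4], [4,5]
  2-simplices (6): [1,2,3], [1,2,5], [1,3,4], [1,4,5], [2,3,4], [2,4,5]

Hence C_0 ≅ Z^5, C_1 ≅ Z^9, C_2 ≅ Z^6.

The boundary map ∂_1: C_1 → C_0 is given by ∂[p,q] = [q] − [p]. For instance
  ∂[1,3] = [3] − [1].
The resulting 5×9 matrix has rank 4, and its Smith normal form has invariant factors (1,1,1,1).

The boundary map ∂_2: C_2 → C_1 maps a triangle to the signed sum of its edges. For instance
  ∂[2,3,4] = [3,4] − [2,4] + [2,3],
  ∂[1,2,3] = [2,3] − [1,3] + [1,2].
As a 9×6 matrix over Z this has rank 5, with invariant factors (1,1,1,1,1).

Reading off H_k = ker ∂_k / im ∂_{k+1}:

  H_0: rank C_0 − rank ∂_1 = 5 − 4 = 1, and the invariant factors of ∂_1 are all 1, so H_0 ≅ Z.
  H_1: rank ker ∂_1 − rank ∂_2 = (9 − 4) − 5 = 0, and the invariant factors of ∂_2 are all 1, so H_1 ≅ 0.
  H_2: rank ker ∂_2 − rank ∂_3 = (6 − 5) − 0 = 1, and there is no ∂_3, so H_2 ≅ Z.

(K is a triangulation of the 2-sphere S^2.)

Hence the Betti numbers are b_0 = 1, b_1 = 0, b_2 = 1.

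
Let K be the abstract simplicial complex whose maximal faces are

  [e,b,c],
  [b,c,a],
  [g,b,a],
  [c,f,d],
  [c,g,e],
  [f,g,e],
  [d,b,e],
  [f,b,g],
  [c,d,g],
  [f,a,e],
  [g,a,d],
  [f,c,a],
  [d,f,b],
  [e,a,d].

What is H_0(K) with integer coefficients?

H_0 = Z.

Fix the vertex order a < b < c < d < e < f < g and write every simplex with vertices in increasing order. Then dim K = 2 and the simplices of K are:

  0-simplices (7): a, b, c, d, e, f, g
  1-simplices (21): ab, ac, ad, ae, af, ag, bc, bd, be, bf, bg, cd, ce, cf, cg, de, df, dg, ef, eg, fg
  2-simplices (14): abc, abg, acf, ade, adg, aef, bce, bde, bdf, bfg, cdf, cdg, ceg, efg

so the chain groups are C_0 ≅ Z^7, C_1 ≅ Z^21, C_2 ≅ Z^14.

The boundary map ∂_1: C_1 → C_0 maps an edge to its endpoints' difference, ∂[p,q] = q − p. For instance
  ∂bg = g − b.
This gives a 7×21 integer matrix of rank 6; reducing to Smith normal form yields diagonal entries (1,1,1,1,1,1).

Boundary ∂_2: C_2 → C_1 maps a triangle to the signed sum of its edges. For instance
  ∂bfg = fg − bg + bf,
  ∂abc = bc − ac + ab.
This gives a 21×14 integer matrix of rank 13; reducing to Smith normal form yields diagonal entries (1,1,1,1,1,1,1,1,1,1,1,1,1).

From H_k ≅ ker(∂_k) / im(∂_{k+1}) we obtain:

  H_0: rank C_0 − rank ∂_1 = 7 − 6 = 1, and the invariant factors of ∂_1 are all 1, so H_0 = Z.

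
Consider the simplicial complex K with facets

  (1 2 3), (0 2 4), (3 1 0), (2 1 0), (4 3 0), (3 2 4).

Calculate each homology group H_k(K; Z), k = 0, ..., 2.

Order the vertices as 0 < 1 < 2 < 3 < 4. Listing each simplex with vertices in this order, K has dimension 2 with simplices:

  0-simplices (5): [0], [1], [2], [3], [4]
  1-simplices (9): [0,1], [0,2], [0,3], [0,4], [1,2], [1,3], [2,3], [2,4], [3,4]
  2-simplices (6): [0,1,2], [0,1,3], [0,2,4], [0,3,4], [1,2,3], [2,3,4]

Hence C_0 ≅ Z^5, C_1 ≅ Z^9, C_2 ≅ Z^6.

The boundary map ∂_1: C_1 → C_0 sends each edge [p,q] (with p < q) to q − p.
This gives a 5×9 integer matrix of rank 4; reducing to Smith normal form yields diagonal entries (1,1,1,1).

The boundary map ∂_2: C_2 → C_1 acts by ∂[p,q,r] = [q,r] − [p,r] + [p,q]. For instance
  ∂[1,2,3] = [2,3] − [1,3] + [1,2],
  ∂[0,2,4] = [2,4] − [0,4] + [0,2].
The resulting 9×6 matrix has rank 5, and its Smith normal form has invariant factors (1,1,1,1,1).

Computing H_k = (kernel of ∂_k) / (image of ∂_{k+1}):

  H_0: rank C_0 − rank ∂_1 = 5 − 4 = 1, and the invariant factors of ∂_1 are all 1, so H_0 ≅ Z.
  H_1: rank ker ∂_1 − rank ∂_2 = (9 − 4) − 5 = 0, and the invariant factors of ∂_2 are all 1, so H_1 ≅ 0.
  H_2: rank ker ∂_2 − rank ∂_3 = (6 − 5) − 0 = 1, and there is no ∂_3, so H_2 ≅ Z.

H_0 = Z,  H_1 = 0,  H_2 = Z.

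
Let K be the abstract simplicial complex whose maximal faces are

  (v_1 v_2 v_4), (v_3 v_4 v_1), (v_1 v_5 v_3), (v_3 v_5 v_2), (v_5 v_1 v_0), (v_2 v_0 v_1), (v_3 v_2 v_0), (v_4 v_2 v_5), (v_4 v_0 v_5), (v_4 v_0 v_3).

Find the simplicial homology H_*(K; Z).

H_0 = Z,  H_1 = Z_2,  H_2 = 0.

Take the total order v_0 < v_1 < v_2 < v_3 < v_4 < v_5 on the vertex set. Then K (dimension 2) consists of the simplices:

  0-simplices (6): [v_0], [v_1], [v_2], [v_3], [v_4], [v_5]
  1-simplices (15): (15 of them)
  2-simplices (10): [v_0,v_1,v_2], [v_0,v_1,v_5], [v_0,v_2,v_3], [v_0,v_3,v_4], [v_0,v_4,v_5], [v_1,v_2,v_4], [v_1,v_3,v_4], [v_1,v_3,v_5], [v_2,v_3,v_5], [v_2,v_4,v_5]

so the chain groups are C_0 ≅ Z^6, C_1 ≅ Z^15, C_2 ≅ Z^10.

The boundary map ∂_1: C_1 → C_0 maps an edge to its endpoints' difference, ∂[p,q] = q − p. For instance
  ∂[v_1,v_4] = [v_4] − [v_1].
The 6×15 boundary matrix has rank 5 and Smith normal form diag(1,1,1,1,1).

The boundary map ∂_2: C_2 → C_1 acts by ∂[p,q,r] = [q,r] − [p,r] + [p,q]. For instance
  ∂[v_0,v_1,v_2] = [v_1,v_2] − [v_0,v_2] + [v_0,v_1],
  ∂[v_1,v_3,v_4] = [v_3,v_4] − [v_1,v_4] + [v_1,v_3].
The 15×10 boundary matrix has rank 10 and Smith normal form diag(1,1,1,1,1,1,1,1,1,2).

Computing H_k = (kernel of ∂_k) / (image of ∂_{k+1}):

  H_0: rank C_0 − rank ∂_1 = 6 − 5 = 1, and the invariant factors of ∂_1 are all 1, so H_0 ≅ Z.
  H_1: rank ker ∂_1 − rank ∂_2 = (15 − 5) − 10 = 0, and ∂_2 has invariant factor 2 > 1, so H_1 ≅ Z_2.
  H_2: rank ker ∂_2 − rank ∂_3 = (10 − 10) − 0 = 0, and there is no ∂_3, so H_2 ≅ 0.

As a check, the Euler characteristic is 6 − 15 + 10 = 1, which agrees with 1 − 0 + 0 = 1.
(K is a triangulation of the real projective plane RP^2.)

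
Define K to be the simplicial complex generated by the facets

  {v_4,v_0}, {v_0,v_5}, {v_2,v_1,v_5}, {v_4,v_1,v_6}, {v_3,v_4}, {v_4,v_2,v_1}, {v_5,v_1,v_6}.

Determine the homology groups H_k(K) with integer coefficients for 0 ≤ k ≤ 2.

K has 7 vertices, 11 edges, 4 triangles.
rank ∂_0 = 0, rank ∂_1 = 6 ⇒ b_0 = 7 − 0 − 6 = 1; all invariant factors of ∂_1 are 1 so no torsion. So H_0 = Z.
rank ∂_1 = 6, rank ∂_2 = 4 ⇒ b_1 = 11 − 6 − 4 = 1; all invariant factors of ∂_2 are 1 so no torsion. So H_1 = Z.
rank ∂_2 = 4, rank ∂_3 = 0 ⇒ b_2 = 4 − 4 − 0 = 0. So H_2 = 0.

H_0 = Z,  H_1 = Z,  H_2 = 0.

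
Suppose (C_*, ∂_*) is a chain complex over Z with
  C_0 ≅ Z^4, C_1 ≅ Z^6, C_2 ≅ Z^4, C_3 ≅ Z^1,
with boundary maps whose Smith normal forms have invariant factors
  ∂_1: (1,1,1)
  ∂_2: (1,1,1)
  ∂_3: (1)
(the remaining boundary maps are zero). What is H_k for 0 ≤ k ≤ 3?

H_0: b_0 = 4 − 0 − 3 = 1; torsion from ∂_1 factors > 1: none. So H_0 = Z.
H_1: b_1 = 6 − 3 − 3 = 0; torsion from ∂_2 factors > 1: none. So H_1 = 0.
H_2: b_2 = 4 − 3 − 1 = 0; torsion from ∂_3 factors > 1: none. So H_2 = 0.
H_3: b_3 = 1 − 1 − 0 = 0; torsion from ∂_4 factors > 1: none. So H_3 = 0.

H_0 = Z,  H_1 = 0,  H_2 = 0,  H_3 = 0.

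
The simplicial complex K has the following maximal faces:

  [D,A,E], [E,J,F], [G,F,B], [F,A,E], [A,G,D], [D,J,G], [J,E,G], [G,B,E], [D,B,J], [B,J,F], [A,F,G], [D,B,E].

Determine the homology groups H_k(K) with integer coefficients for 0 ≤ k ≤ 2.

H_0 = Z,  H_1 = Z/2Z,  H_2 = 0.

K has 7 vertices, 18 edges, 12 triangles.
rank ∂_0 = 0, rank ∂_1 = 6 ⇒ b_0 = 7 − 0 − 6 = 1; all invariant factors of ∂_1 are 1 so no torsion. So H_0 ≅ Z.
rank ∂_1 = 6, rank ∂_2 = 12 ⇒ b_1 = 18 − 6 − 12 = 0; ∂_2 has invariant factor(s) [2] giving torsion. So H_1 ≅ Z/2Z.
rank ∂_2 = 12, rank ∂_3 = 0 ⇒ b_2 = 12 − 12 − 0 = 0. So H_2 ≅ 0.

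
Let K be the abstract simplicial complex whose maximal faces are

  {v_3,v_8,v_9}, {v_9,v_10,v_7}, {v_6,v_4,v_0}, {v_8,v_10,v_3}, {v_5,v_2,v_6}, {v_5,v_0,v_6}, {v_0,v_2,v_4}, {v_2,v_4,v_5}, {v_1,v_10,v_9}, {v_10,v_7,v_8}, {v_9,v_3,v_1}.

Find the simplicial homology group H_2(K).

Fix the vertex order v_0 < v_1 < v_2 < v_3 < v_4 < v_5 < v_6 < v_7 < v_8 < v_9 < v_10 and write every simplex with vertices in increasing order. Then dim K = 2 and the simplices of K are:

  0-simplices (11): [v_0], [v_1], [v_2], [v_3], [v_4], [v_5], [v_6], [v_7], [v_8], [v_9], [v_10]
  1-simplices (22): (22 of them)
  2-simplices (11): (11 of them)

so the chain groups are C_0 ≅ Z^11, C_1 ≅ Z^22, C_2 ≅ Z^11.

The boundary map ∂_1: C_1 → C_0 maps an edge to its endpoints' difference, ∂[p,q] = q − p.
The resulting 11×22 matrix has rank 9, and its Smith normal form has invariant factors (1,1,1,1,1,1,1,1,1).

The boundary map ∂_2: C_2 → C_1 sends each 2-simplex [p,q,r] to [q,r] − [p,r] + [p,q]. For instance
  ∂[v_2,v_4,v_5] = [v_4,v_5] − [v_2,v_5] + [v_2,v_4],
  ∂[v_3,v_8,v_10] = [v_8,v_10] − [v_3,v_10] + [v_3,v_8].
The resulting 22×11 matrix has rank 11, and its Smith normal form has invariant factors (1,1,1,1,1,1,1,1,1,1,1).

Reading off H_k = ker ∂_k / im ∂_{k+1}:

  H_2: rank ker ∂_2 − rank ∂_3 = (11 − 11) − 0 = 0, and there is no ∂_3, so H_2 ≅ 0.

H_2 = 0.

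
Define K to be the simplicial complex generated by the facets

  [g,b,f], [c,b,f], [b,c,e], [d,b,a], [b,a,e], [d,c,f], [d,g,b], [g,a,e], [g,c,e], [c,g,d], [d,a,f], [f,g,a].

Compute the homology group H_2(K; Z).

We work with the vertex ordering a < b < c < d < e < f < g. The simplices of K, each written with vertices in increasing order, are:

  0-simplices (7): a, b, c, d, e, f, g
  1-simplices (18): ab, ad, ae, af, ag, bc, bd, be, bf, bg, cd, ce, cf, cg, df, dg, eg, fg
  2-simplices (12): abd, abe, adf, aeg, afg, bce, bcf, bdg, bfg, cdf, cdg, ceg

so the chain groups are C_0 ≅ Z^7, C_1 ≅ Z^18, C_2 ≅ Z^12.

Boundary ∂_1: C_1 → C_0 is given by ∂[p,q] = [q] − [p]. For instance
  ∂eg = g − e.
The resulting 7×18 matrix has rank 6, and its Smith normal form has invariant factors (1,1,1,1,1,1).

The boundary map ∂_2: C_2 → C_1 acts by ∂[p,q,r] = [q,r] − [p,r] + [p,q]. For instance
  ∂afg = fg − ag + af,
  ∂bdg = dg − bg + bd.
As a 18×12 matrix over Z this has rank 12, with invariant factors (1,1,1,1,1,1,1,1,1,1,1,2).

Now H_k = ker ∂_k / im ∂_{k+1}, so:

  H_2: rank ker ∂_2 − rank ∂_3 = (12 − 12) − 0 = 0, and there is no ∂_3, so H_2 = 0.

H_2 = 0.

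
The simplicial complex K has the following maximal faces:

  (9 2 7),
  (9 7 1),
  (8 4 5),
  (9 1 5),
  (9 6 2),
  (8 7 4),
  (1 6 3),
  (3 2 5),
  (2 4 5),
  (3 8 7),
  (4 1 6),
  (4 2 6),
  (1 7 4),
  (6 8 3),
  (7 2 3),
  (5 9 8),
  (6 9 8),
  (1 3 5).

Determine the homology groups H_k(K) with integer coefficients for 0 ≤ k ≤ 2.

K has 9 vertices, 27 edges, 18 triangles.
rank ∂_0 = 0, rank ∂_1 = 8 ⇒ b_0 = 9 − 0 − 8 = 1; all invariant factors of ∂_1 are 1 so no torsion. So H_0 = Z.
rank ∂_1 = 8, rank ∂_2 = 17 ⇒ b_1 = 27 − 8 − 17 = 2; all invariant factors of ∂_2 are 1 so no torsion. So H_1 = Z^2.
rank ∂_2 = 17, rank ∂_3 = 0 ⇒ b_2 = 18 − 17 − 0 = 1. So H_2 = Z.

H_0 ≅ Z,  H_1 ≅ Z^2,  H_2 ≅ Z.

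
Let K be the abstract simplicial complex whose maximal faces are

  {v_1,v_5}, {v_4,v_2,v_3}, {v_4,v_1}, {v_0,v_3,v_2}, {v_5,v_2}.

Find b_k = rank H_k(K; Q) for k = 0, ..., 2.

Order the vertices as v_0 < v_1 < v_2 < v_3 < v_4 < v_5. Listing each simplex with vertices in this order, K has dimension 2 with simplices:

  0-simplices (6): [v_0], [v_1], [v_2], [v_3], [v_4], [v_5]
  1-simplices (8): [v_0,v_2], [v_0,v_3], [v_1,v_4], [v_1,v_5], [v_2,v_3], [v_2,v_4], [v_2,v_5], [v_3,v_4]
  2-simplices (2): [v_0,v_2,v_3], [v_2,v_3,v_4]

giving chain groups C_0 ≅ Z^6, C_1 ≅ Z^8, C_2 ≅ Z^2.

The boundary map ∂_1: C_1 → C_0 sends each edge [p,q] (with p < q) to q − p.
The 6×8 boundary matrix has rank 5 and Smith normal form diag(1,1,1,1,1).

Boundary ∂_2: C_2 → C_1 sends each 2-simplex [p,q,r] to [q,r] − [p,r] + [p,q]. For instance
  ∂[v_2,v_3,v_4] = [v_3,v_4] − [v_2,v_4] + [v_2,v_3],
  ∂[v_0,v_2,v_3] = [v_2,v_3] − [v_0,v_3] + [v_0,v_2].
The 8×2 boundary matrix has rank 2 and Smith normal form diag(1,1).

Computing H_k = (kernel of ∂_k) / (image of ∂_{k+1}):

  H_0: rank C_0 − rank ∂_1 = 6 − 5 = 1, and the invariant factors of ∂_1 are all 1, so H_0 ≅ Z.
  H_1: rank ker ∂_1 − rank ∂_2 = (8 − 5) − 2 = 1, and the invariant factors of ∂_2 are all 1, so H_1 ≅ Z.
  H_2: rank ker ∂_2 − rank ∂_3 = (2 − 2) − 0 = 0, and there is no ∂_3, so H_2 ≅ 0.

Hence the Betti numbers are b_0 = 1, b_1 = 1, b_2 = 0.

b_0 = 1, b_1 = 1, b_2 = 0.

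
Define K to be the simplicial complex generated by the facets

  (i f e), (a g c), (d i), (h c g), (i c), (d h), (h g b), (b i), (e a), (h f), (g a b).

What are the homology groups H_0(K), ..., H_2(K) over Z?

K has 9 vertices, 17 edges, 5 triangles.
rank ∂_0 = 0, rank ∂_1 = 8 ⇒ b_0 = 9 − 0 − 8 = 1; all invariant factors of ∂_1 are 1 so no torsion. So H_0 = Z.
rank ∂_1 = 8, rank ∂_2 = 5 ⇒ b_1 = 17 − 8 − 5 = 4; all invariant factors of ∂_2 are 1 so no torsion. So H_1 = Z^4.
rank ∂_2 = 5, rank ∂_3 = 0 ⇒ b_2 = 5 − 5 − 0 = 0. So H_2 = 0.

H_0 ≅ Z,  H_1 ≅ Z^4,  H_2 = 0.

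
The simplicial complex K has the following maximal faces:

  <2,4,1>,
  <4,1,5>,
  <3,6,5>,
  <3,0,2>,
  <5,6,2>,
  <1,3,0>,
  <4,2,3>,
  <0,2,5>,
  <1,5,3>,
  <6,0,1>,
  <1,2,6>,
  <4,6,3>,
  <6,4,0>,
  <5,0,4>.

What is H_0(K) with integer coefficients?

K has 7 vertices, 21 edges, 14 triangles.
rank ∂_0 = 0, rank ∂_1 = 6 ⇒ b_0 = 7 − 0 − 6 = 1; all invariant factors of ∂_1 are 1 so no torsion. So H_0 ≅ Z.

H_0 ≅ Z.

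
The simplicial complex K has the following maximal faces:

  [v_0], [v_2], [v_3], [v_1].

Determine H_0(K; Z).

Fix the vertex order v_0 < v_1 < v_2 < v_3 and write every simplex with vertices in increasing order. Then dim K = 0 and the simplices of K are:

  0-simplices (4): [v_0], [v_1], [v_2], [v_3]

so the chain groups are C_0 ≅ Z^4.

Computing H_k = (kernel of ∂_k) / (image of ∂_{k+1}):

  H_0: rank C_0 − rank ∂_1 = 4 − 0 = 4, and there is no ∂_1, so H_0 ≅ Z^4.

H_0 = Z^4.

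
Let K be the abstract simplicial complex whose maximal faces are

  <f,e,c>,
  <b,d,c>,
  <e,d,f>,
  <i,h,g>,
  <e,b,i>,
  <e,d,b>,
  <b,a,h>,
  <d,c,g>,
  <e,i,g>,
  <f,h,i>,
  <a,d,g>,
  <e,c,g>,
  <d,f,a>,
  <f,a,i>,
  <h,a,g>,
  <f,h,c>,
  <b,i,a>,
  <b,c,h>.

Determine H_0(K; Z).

Order the vertices as a < b < c < d < e < f < g < h < i. Listing each simplex with vertices in this order, K has dimension 2 with simplices:

  0-simplices (9): a, b, c, d, e, f, g, h, i
  1-simplices (27): ab, ad, af, ag, ah, ai, bc, bd, be, bh, bi, cd, ce, cf, cg, ch, de, df, dg, ef, eg, ei, fh, fi, gh, gi, hi
  2-simplices (18): abh, abi, adf, adg, afi, agh, bcd, bch, bde, bei, cdg, cef, ceg, cfh, def, egi, fhi, ghi

giving chain groups C_0 ≅ Z^9, C_1 ≅ Z^27, C_2 ≅ Z^18.

Boundary ∂_1: C_1 → C_0 maps an edge to its endpoints' difference, ∂[p,q] = q − p. For instance
  ∂hi = i − h.
As a 9×27 matrix over Z this has rank 8, with invariant factors (1,1,1,1,1,1,1,1).

∂_2: C_2 → C_1 maps a triangle to the signed sum of its edges. For instance
  ∂bde = de − be + bd,
  ∂cef = ef − cf + ce.
The 27×18 boundary matrix has rank 18 and Smith normal form diag(1,1,1,1,1,1,1,1,1,1,1,1,1,1,1,1,1,2).

From H_k ≅ ker(∂_k) / im(∂_{k+1}) we obtain:

  H_0: rank C_0 − rank ∂_1 = 9 − 8 = 1, and the invariant factors of ∂_1 are all 1, so H_0 = Z.

(K is a triangulation of the Klein bottle.)

H_0 ≅ Z.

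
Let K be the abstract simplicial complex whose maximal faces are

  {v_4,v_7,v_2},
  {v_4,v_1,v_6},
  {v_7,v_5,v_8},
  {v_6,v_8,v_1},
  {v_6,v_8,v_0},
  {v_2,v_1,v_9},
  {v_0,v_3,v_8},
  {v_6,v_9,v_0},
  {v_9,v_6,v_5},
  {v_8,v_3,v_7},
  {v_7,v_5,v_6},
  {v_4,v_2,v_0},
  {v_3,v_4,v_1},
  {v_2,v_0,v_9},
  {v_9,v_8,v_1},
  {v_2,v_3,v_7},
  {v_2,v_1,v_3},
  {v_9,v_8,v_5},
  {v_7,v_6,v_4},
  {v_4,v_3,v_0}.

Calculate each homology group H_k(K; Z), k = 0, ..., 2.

Fix the vertex order v_0 < v_1 < v_2 < v_3 < v_4 < v_5 < v_6 < v_7 < v_8 < v_9 and write every simplex with vertices in increasing order. Then dim K = 2 and the simplices of K are:

  0-simplices (10): [v_0], [v_1], [v_2], [v_3], [v_4], [v_5], [v_6], [v_7], [v_8], [v_9]
  1-simplices (30): (30 of them)
  2-simplices (20): (20 of them)

so the chain groups are C_0 ≅ Z^10, C_1 ≅ Z^30, C_2 ≅ Z^20.

Boundary ∂_1: C_1 → C_0 is given by ∂[p,q] = [q] − [p]. For instance
  ∂[v_0,v_4] = [v_4] − [v_0].
This gives a 10×30 integer matrix of rank 9; reducing to Smith normal form yields diagonal entries (1,1,1,1,1,1,1,1,1).

The boundary map ∂_2: C_2 → C_1 sends each 2-simplex [p,q,r] to [q,r] − [p,r] + [p,q]. For instance
  ∂[v_0,v_3,v_8] = [v_3,v_8] − [v_0,v_8] + [v_0,v_3],
  ∂[v_1,v_6,v_8] = [v_6,v_8] − [v_1,v_8] + [v_1,v_6].
This gives a 30×20 integer matrix of rank 20; reducing to Smith normal form yields diagonal entries (1,1,1,1,1,1,1,1,1,1,1,1,1,1,1,1,1,1,1,2).

From H_k ≅ ker(∂_k) / im(∂_{k+1}) we obtain:

  H_0: rank C_0 − rank ∂_1 = 10 − 9 = 1, and the invariant factors of ∂_1 are all 1, so H_0 ≅ Z.
  H_1: rank ker ∂_1 − rank ∂_2 = (30 − 9) − 20 = 1, and ∂_2 has invariant factor 2 > 1, so H_1 ≅ Z ⊕ Z/2Z.
  H_2: rank ker ∂_2 − rank ∂_3 = (20 − 20) − 0 = 0, and there is no ∂_3, so H_2 ≅ 0.

As a check, the Euler characteristic is 10 − 30 + 20 = 0, which agrees with 1 − 1 + 0 = 0.
(K is a triangulation of the Klein bottle.)

H_0 = Z,  H_1 = Z ⊕ Z/2Z,  H_2 = 0.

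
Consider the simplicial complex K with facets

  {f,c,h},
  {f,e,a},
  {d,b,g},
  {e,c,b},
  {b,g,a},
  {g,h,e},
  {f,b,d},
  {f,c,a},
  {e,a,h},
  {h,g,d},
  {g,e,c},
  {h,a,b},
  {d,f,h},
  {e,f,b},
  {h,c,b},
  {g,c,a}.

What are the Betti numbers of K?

b_0 = 1, b_1 = 2, b_2 = 1.

Fix the vertex order a < b < c < d < e < f < g < h and write every simplex with vertices in increasing order. Then dim K = 2 and the simplices of K are:

  0-simplices (8): a, b, c, d, e, f, g, h
  1-simplices (24): ab, ac, ae, af, ag, ah, bc, bd, be, bf, bg, bh, ce, cf, cg, ch, df, dg, dh, ef, eg, eh, fh, gh
  2-simplices (16): abg, abh, acf, acg, aef, aeh, bce, bch, bdf, bdg, bef, ceg, cfh, dfh, dgh, egh

so the chain groups are C_0 ≅ Z^8, C_1 ≅ Z^24, C_2 ≅ Z^16.

∂_1: C_1 → C_0 maps an edge to its endpoints' difference, ∂[p,q] = q − p. For instance
  ∂be = e − b.
The 8×24 boundary matrix has rank 7 and Smith normal form diag(1,1,1,1,1,1,1).

Boundary ∂_2: C_2 → C_1 acts by ∂[p,q,r] = [q,r] − [p,r] + [p,q]. For instance
  ∂bce = ce − be + bc,
  ∂bch = ch − bh + bc.
This gives a 24×16 integer matrix of rank 15; reducing to Smith normal form yields diagonal entries (1,1,1,1,1,1,1,1,1,1,1,1,1,1,1).

From H_k ≅ ker(∂_k) / im(∂_{k+1}) we obtain:

  H_0: rank C_0 − rank ∂_1 = 8 − 7 = 1, and the invariant factors of ∂_1 are all 1, so H_0 = Z.
  H_1: rank ker ∂_1 − rank ∂_2 = (24 − 7) − 15 = 2, and the invariant factors of ∂_2 are all 1, so H_1 = Z^2.
  H_2: rank ker ∂_2 − rank ∂_3 = (16 − 15) − 0 = 1, and there is no ∂_3, so H_2 = Z.

As a check, the Euler characteristic is 8 − 24 + 16 = 0, which agrees with 1 − 2 + 1 = 0.

Hence the Betti numbers are b_0 = 1, b_1 = 2, b_2 = 1.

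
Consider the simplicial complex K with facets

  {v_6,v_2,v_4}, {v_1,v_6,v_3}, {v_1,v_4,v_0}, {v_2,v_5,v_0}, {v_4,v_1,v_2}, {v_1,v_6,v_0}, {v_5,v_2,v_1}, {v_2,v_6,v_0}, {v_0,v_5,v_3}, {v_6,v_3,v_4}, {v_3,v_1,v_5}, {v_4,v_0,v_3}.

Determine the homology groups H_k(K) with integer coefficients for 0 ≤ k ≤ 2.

H_0 ≅ Z,  H_1 ≅ Z/2,  H_2 = 0.

Order the vertices as v_0 < v_1 < v_2 < v_3 < v_4 < v_5 < v_6. Listing each simplex with vertices in this order, K has dimension 2 with simplices:

  0-simplices (7): [v_0], [v_1], [v_2], [v_3], [v_4], [v_5], [v_6]
  1-simplices (18): (18 of them)
  2-simplices (12): (12 of them)

Hence C_0 ≅ Z^7, C_1 ≅ Z^18, C_2 ≅ Z^12.

∂_1: C_1 → C_0 sends each edge [p,q] (with p < q) to q − p.
As a 7×18 matrix over Z this has rank 6, with invariant factors (1,1,1,1,1,1).

∂_2: C_2 → C_1 acts by ∂[p,q,r] = [q,r] − [p,r] + [p,q]. For instance
  ∂[v_0,v_1,v_4] = [v_1,v_4] − [v_0,v_4] + [v_0,v_1],
  ∂[v_0,v_2,v_6] = [v_2,v_6] − [v_0,v_6] + [v_0,v_2].
The 18×12 boundary matrix has rank 12 and Smith normal form diag(1,1,1,1,1,1,1,1,1,1,1,2).

Computing H_k = (kernel of ∂_k) / (image of ∂_{k+1}):

  H_0: rank C_0 − rank ∂_1 = 7 − 6 = 1, and the invariant factors of ∂_1 are all 1, so H_0 ≅ Z.
  H_1: rank ker ∂_1 − rank ∂_2 = (18 − 6) − 12 = 0, and ∂_2 has invariant factor 2 > 1, so H_1 ≅ Z/2.
  H_2: rank ker ∂_2 − rank ∂_3 = (12 − 12) − 0 = 0, and there is no ∂_3, so H_2 ≅ 0.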